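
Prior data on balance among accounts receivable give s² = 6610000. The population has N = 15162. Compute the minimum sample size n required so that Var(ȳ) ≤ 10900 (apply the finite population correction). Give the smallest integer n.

584

Without fpc, n₀ = s²/D = 6610000/10900 = 606.4220.
With fpc, (1 − n/N)·s²/n ≤ D requires n ≥ n₀/(1 + n₀/N) = 606.4220/(1 + 606.4220/15162) = 583.1002.
Rounding up, n = 584.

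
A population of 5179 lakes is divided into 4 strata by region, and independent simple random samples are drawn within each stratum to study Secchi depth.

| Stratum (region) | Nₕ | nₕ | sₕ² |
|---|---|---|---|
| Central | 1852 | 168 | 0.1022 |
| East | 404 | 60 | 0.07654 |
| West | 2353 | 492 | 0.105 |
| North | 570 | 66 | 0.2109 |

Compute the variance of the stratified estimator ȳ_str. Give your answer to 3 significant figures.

1.46 × 10^-4

Var(ȳ_str) = Σₕ Wₕ²(1 − fₕ)sₕ²/nₕ with Wₕ = Nₕ/N, N = 5179.
Central: Wₕ = 0.35759799; term = 0.35759799²·(1 − 0.09071274)·0.1022/168 = 7.0734756 × 10^-5.
East: Wₕ = 0.07800734; term = 0.07800734²·(1 − 0.14851485)·0.07654/60 = 6.6097524 × 10^-6.
West: Wₕ = 0.45433481; term = 0.45433481²·(1 − 0.20909477)·0.105/492 = 3.4841807 × 10^-5.
North: Wₕ = 0.11005986; term = 0.11005986²·(1 − 0.11578947)·0.2109/66 = 3.4225217 × 10^-5.
Sum = 1.4641153 × 10^-4.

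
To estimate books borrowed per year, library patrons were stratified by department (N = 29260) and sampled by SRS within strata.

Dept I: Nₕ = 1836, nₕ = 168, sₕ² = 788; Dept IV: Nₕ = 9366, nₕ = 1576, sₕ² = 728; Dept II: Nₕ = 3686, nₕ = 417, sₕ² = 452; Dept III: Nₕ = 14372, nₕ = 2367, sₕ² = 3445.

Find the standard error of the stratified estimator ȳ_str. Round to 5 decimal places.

Var(ȳ_str) = Σₕ Wₕ²(1 − fₕ)sₕ²/nₕ with Wₕ = Nₕ/N, N = 29260.
Dept I: Wₕ = 0.06274778; term = 0.06274778²·(1 − 0.09150327)·788/168 = 0.016777877.
Dept IV: Wₕ = 0.32009569; term = 0.32009569²·(1 − 0.16826820)·728/1576 = 0.039365714.
Dept II: Wₕ = 0.12597403; term = 0.12597403²·(1 − 0.11313077)·452/417 = 0.015255414.
Dept III: Wₕ = 0.49118250; term = 0.49118250²·(1 − 0.16469524)·3445/2367 = 0.29330651.
Sum = 0.36470552.
SE = √(0.36470552) = 0.60391.

0.60391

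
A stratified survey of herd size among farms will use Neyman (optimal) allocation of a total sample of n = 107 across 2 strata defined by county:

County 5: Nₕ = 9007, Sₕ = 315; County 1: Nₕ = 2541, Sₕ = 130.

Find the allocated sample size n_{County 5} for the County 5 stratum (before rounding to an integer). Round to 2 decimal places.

Neyman allocation: nₕ = n·NₕSₕ / Σⱼ NⱼSⱼ.
Σ NⱼSⱼ = 9007·315 + 2541·130 = 3.167535 × 10^6.
n_{County 5} = 107·9007·315 / (3.167535 × 10^6) = 95.84.

95.84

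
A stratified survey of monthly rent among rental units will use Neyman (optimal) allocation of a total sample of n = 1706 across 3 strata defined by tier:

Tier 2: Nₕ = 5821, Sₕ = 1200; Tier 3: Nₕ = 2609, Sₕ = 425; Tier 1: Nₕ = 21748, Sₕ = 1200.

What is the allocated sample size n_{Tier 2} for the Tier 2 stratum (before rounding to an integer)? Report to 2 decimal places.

Neyman allocation: nₕ = n·NₕSₕ / Σⱼ NⱼSⱼ.
Σ NⱼSⱼ = 5821·1200 + 2609·425 + 21748·1200 = 3.4191625 × 10^7.
n_{Tier 2} = 1706·5821·1200 / (3.4191625 × 10^7) = 348.53.

348.53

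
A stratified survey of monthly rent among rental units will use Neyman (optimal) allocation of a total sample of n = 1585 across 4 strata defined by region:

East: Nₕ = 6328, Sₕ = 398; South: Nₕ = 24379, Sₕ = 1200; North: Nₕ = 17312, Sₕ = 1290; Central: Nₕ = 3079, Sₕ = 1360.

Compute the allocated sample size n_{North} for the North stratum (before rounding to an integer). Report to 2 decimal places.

607.22

Neyman allocation: nₕ = n·NₕSₕ / Σⱼ NⱼSⱼ.
Σ NⱼSⱼ = 6328·398 + 24379·1200 + 17312·1290 + 3079·1360 = 5.8293264 × 10^7.
n_{North} = 1585·17312·1290 / (5.8293264 × 10^7) = 607.22.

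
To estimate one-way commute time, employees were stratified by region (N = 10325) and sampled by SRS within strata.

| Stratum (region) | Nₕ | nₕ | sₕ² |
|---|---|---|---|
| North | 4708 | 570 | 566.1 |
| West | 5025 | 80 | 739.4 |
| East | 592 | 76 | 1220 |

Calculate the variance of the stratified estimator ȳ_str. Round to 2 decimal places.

Var(ȳ_str) = Σₕ Wₕ²(1 − fₕ)sₕ²/nₕ with Wₕ = Nₕ/N, N = 10325.
North: Wₕ = 0.45598063; term = 0.45598063²·(1 − 0.12107052)·566.1/570 = 0.18149519.
West: Wₕ = 0.48668281; term = 0.48668281²·(1 − 0.01592040)·739.4/80 = 2.1543274.
East: Wₕ = 0.05733656; term = 0.05733656²·(1 − 0.12837838)·1220/76 = 0.045997849.
Sum = 2.3818204.

2.38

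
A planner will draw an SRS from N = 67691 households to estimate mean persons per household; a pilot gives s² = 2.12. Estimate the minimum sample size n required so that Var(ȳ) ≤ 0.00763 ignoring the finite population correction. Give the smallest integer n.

278

Without fpc, n₀ = s²/D = 2.12/0.00763 = 277.8506.
Rounding up, n = 278.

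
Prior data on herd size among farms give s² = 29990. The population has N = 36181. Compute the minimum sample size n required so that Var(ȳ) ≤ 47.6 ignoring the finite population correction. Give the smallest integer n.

Without fpc, n₀ = s²/D = 29990/47.6 = 630.0420.
Rounding up, n = 631.

631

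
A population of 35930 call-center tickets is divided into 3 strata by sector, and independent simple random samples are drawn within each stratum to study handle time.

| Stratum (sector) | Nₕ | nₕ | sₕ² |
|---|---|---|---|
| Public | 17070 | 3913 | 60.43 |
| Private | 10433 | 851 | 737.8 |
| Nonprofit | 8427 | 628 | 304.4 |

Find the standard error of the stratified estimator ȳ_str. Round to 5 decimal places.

0.30741

Var(ȳ_str) = Σₕ Wₕ²(1 − fₕ)sₕ²/nₕ with Wₕ = Nₕ/N, N = 35930.
Public: Wₕ = 0.47509045; term = 0.47509045²·(1 − 0.22923257)·60.43/3913 = 0.0026866971.
Private: Wₕ = 0.29037016; term = 0.29037016²·(1 − 0.08156810)·737.8/851 = 0.067136706.
Nonprofit: Wₕ = 0.23453938; term = 0.23453938²·(1 − 0.07452237)·304.4/628 = 0.024676439.
Sum = 0.094499842.
SE = √(0.094499842) = 0.30741.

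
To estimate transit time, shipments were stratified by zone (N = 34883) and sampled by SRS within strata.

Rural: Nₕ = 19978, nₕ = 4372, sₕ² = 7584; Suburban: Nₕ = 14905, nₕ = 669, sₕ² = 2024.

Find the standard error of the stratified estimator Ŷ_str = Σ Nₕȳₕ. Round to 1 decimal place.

Var(Ŷ_str) = Σₕ Nₕ²(1 − fₕ)sₕ²/nₕ.
Rural: 19978²·(1 − 4372/19978)·7584/4372 = 5.4083126 × 10^8.
Suburban: 14905²·(1 − 669/14905)·2024/669 = 6.4195465 × 10^8.
Sum = 1.1827859 × 10^9.
SE = √(1.1827859 × 10^9) = 34391.7.

34391.7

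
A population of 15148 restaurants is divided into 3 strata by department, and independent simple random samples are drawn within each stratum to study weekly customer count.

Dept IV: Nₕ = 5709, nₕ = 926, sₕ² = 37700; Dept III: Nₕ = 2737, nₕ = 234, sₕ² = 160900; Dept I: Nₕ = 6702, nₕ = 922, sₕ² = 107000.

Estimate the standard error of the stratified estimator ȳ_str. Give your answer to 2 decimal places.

6.71

Var(ȳ_str) = Σₕ Wₕ²(1 − fₕ)sₕ²/nₕ with Wₕ = Nₕ/N, N = 15148.
Dept IV: Wₕ = 0.37688144; term = 0.37688144²·(1 − 0.16220004)·37700/926 = 4.8448484.
Dept III: Wₕ = 0.18068392; term = 0.18068392²·(1 − 0.08549507)·160900/234 = 20.528879.
Dept I: Wₕ = 0.44243464; term = 0.44243464²·(1 − 0.13757087)·107000/922 = 19.591808.
Sum = 44.965535.
SE = √(44.965535) = 6.71.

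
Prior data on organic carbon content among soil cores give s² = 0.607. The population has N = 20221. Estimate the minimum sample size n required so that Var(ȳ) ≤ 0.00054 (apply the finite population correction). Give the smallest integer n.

1065

Without fpc, n₀ = s²/D = 0.607/0.00054 = 1124.0741.
With fpc, (1 − n/N)·s²/n ≤ D requires n ≥ n₀/(1 + n₀/N) = 1124.0741/(1 + 1124.0741/20221) = 1064.8781.
Rounding up, n = 1065.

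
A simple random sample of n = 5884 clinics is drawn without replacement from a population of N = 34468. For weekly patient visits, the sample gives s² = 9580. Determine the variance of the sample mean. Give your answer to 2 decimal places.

1.35

Under SRS without replacement, Var(ȳ) = (1 − f)·s²/n with f = n/N = 5884/34468 = 0.17070906.
Var(ȳ) = (1 − 0.17070906)·9580/5884 = 0.82929094·1.6281441 = 1.3502052.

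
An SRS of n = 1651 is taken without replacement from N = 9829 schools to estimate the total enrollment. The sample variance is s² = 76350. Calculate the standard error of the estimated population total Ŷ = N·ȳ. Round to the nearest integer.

Var(Ŷ) = N²·Var(ȳ) = N²·(1 − n/N)·s²/n.
f = 1651/9829 = 0.16797233; Var(ȳ) = 0.83202767·76350/1651 = 38.47687.
Var(Ŷ) = 9829² · 38.47687 = 3.7172212 × 10^9.
SE(Ŷ) = √(3.7172212 × 10^9) = 60969.

60969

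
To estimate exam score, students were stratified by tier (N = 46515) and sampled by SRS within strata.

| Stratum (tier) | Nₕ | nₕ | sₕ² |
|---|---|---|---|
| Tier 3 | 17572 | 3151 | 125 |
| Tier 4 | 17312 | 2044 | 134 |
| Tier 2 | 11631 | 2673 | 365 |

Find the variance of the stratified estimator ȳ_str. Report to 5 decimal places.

0.01923

Var(ȳ_str) = Σₕ Wₕ²(1 − fₕ)sₕ²/nₕ with Wₕ = Nₕ/N, N = 46515.
Tier 3: Wₕ = 0.37777061; term = 0.37777061²·(1 − 0.17931937)·125/3151 = 0.0046461383.
Tier 4: Wₕ = 0.37218102; term = 0.37218102²·(1 − 0.11806839)·134/2044 = 0.0080087964.
Tier 2: Wₕ = 0.25004837; term = 0.25004837²·(1 − 0.22981687)·365/2673 = 0.0065756088.
Sum = 0.019230544.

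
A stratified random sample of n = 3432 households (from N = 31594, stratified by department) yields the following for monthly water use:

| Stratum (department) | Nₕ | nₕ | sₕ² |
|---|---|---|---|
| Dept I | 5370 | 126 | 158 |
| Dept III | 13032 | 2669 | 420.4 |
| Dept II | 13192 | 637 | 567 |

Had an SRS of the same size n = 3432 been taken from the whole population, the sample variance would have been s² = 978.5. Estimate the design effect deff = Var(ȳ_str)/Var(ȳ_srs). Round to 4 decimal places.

0.8042

Var(ȳ_str) = Σ Wₕ²(1−fₕ)sₕ²/nₕ with Wₕ = Nₕ/31594:
  Dept I: (5370/31594)²·(1−126/5370)·158/126 = 0.035376453
  Dept III: (13032/31594)²·(1−2669/13032)·420.4/2669 = 0.021310885
  Dept II: (13192/31594)²·(1−637/13192)·567/637 = 0.14769363
  → Var(ȳ_str) = 0.20438097.
Var(ȳ_srs) = (1 − 3432/31594)·978.5/3432 = 0.25413965.
deff = 0.20438097 / 0.25413965 = 0.8042.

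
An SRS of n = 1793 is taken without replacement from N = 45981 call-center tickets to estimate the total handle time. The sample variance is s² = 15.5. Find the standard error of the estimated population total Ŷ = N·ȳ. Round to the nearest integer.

4191

Var(Ŷ) = N²·Var(ȳ) = N²·(1 − n/N)·s²/n.
f = 1793/45981 = 0.03899437; Var(ȳ) = 0.96100563·15.5/1793 = 0.0083076337.
Var(Ŷ) = 45981² · 0.0083076337 = 1.7564434 × 10^7.
SE(Ŷ) = √(1.7564434 × 10^7) = 4191.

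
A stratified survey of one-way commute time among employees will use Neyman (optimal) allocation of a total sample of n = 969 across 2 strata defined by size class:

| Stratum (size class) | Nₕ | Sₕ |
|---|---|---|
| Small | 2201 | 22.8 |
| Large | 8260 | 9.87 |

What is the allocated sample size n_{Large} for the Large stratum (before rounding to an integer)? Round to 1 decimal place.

599.8

Neyman allocation: nₕ = n·NₕSₕ / Σⱼ NⱼSⱼ.
Σ NⱼSⱼ = 2201·22.8 + 8260·9.87 = 131709.
n_{Large} = 969·8260·9.87 / 131709 = 599.8.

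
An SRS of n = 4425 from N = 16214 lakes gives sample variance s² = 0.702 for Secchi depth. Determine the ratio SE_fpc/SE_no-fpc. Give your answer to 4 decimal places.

f = n/N = 4425/16214 = 0.27291230.
SE_no-fpc = √(s²/n) = 0.012595399; SE_fpc = √((1−f)s²/n) = 0.010740026.
Ratio = √(1−f) = 0.85269438.

0.8527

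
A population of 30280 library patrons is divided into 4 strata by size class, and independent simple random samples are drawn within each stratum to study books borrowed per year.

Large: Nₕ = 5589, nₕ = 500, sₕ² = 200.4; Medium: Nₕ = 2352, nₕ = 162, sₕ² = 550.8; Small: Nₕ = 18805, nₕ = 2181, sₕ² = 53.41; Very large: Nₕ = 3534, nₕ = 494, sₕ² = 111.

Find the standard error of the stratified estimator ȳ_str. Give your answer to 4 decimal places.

Var(ȳ_str) = Σₕ Wₕ²(1 − fₕ)sₕ²/nₕ with Wₕ = Nₕ/N, N = 30280.
Large: Wₕ = 0.18457728; term = 0.18457728²·(1 − 0.08946144)·200.4/500 = 0.012433189.
Medium: Wₕ = 0.07767503; term = 0.07767503²·(1 − 0.06887755)·550.8/162 = 0.01910067.
Small: Wₕ = 0.62103699; term = 0.62103699²·(1 − 0.11597979)·53.41/2181 = 0.0083495686.
Very large: Wₕ = 0.11671070; term = 0.11671070²·(1 − 0.13978495)·111/494 = 0.0026328397.
Sum = 0.042516267.
SE = √(0.042516267) = 0.2062.

0.2062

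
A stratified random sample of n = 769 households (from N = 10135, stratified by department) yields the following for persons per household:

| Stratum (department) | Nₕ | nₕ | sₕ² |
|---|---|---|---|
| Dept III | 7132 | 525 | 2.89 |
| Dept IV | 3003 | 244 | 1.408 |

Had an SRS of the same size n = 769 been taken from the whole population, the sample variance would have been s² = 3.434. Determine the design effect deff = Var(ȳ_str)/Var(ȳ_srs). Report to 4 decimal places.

0.7247

Var(ȳ_str) = Σ Wₕ²(1−fₕ)sₕ²/nₕ with Wₕ = Nₕ/10135:
  Dept III: (7132/10135)²·(1−525/7132)·2.89/525 = 0.0025252633
  Dept IV: (3003/10135)²·(1−244/3003)·1.408/244 = 4.6544927 × 10^-4
  → Var(ȳ_str) = 0.0029907126.
Var(ȳ_srs) = (1 − 769/10135)·3.434/769 = 0.0041267138.
deff = 0.0029907126 / 0.0041267138 = 0.7247.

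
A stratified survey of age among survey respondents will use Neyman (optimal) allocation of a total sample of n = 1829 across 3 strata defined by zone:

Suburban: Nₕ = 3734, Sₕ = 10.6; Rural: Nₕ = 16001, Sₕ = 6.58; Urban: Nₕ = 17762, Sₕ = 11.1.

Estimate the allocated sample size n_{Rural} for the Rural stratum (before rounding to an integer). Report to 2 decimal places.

Neyman allocation: nₕ = n·NₕSₕ / Σⱼ NⱼSⱼ.
Σ NⱼSⱼ = 3734·10.6 + 16001·6.58 + 17762·11.1 = 342025.18.
n_{Rural} = 1829·16001·6.58 / 342025.18 = 563.03.

563.03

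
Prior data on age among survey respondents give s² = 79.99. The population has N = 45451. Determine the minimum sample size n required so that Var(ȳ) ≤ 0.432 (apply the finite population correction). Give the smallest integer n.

185

Without fpc, n₀ = s²/D = 79.99/0.432 = 185.1620.
With fpc, (1 − n/N)·s²/n ≤ D requires n ≥ n₀/(1 + n₀/N) = 185.1620/(1 + 185.1620/45451) = 184.4107.
Rounding up, n = 185.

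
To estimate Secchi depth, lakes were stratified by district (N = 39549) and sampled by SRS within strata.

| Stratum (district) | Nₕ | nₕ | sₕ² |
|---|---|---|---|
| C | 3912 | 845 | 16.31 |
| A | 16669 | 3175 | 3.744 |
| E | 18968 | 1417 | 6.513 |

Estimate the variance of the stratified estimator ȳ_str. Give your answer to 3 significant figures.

Var(ȳ_str) = Σₕ Wₕ²(1 − fₕ)sₕ²/nₕ with Wₕ = Nₕ/N, N = 39549.
C: Wₕ = 0.09891527; term = 0.09891527²·(1 − 0.21600204)·16.31/845 = 1.4806038 × 10^-4.
A: Wₕ = 0.42147715; term = 0.42147715²·(1 − 0.19047333)·3.744/3175 = 1.6957872 × 10^-4.
E: Wₕ = 0.47960758; term = 0.47960758²·(1 − 0.07470477)·6.513/1417 = 9.7828101 × 10^-4.
Sum = 0.0012959201.

0.00130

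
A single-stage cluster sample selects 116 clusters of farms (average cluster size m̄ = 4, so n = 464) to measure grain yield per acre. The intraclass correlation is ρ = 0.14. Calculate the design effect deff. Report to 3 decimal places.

1.420

deff = 1 + (4 − 1)·0.14 = 1 + 0.42 = 1.42.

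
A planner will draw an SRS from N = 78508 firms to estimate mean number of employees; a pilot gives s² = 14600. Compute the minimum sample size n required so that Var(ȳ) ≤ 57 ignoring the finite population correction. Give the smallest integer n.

257

Without fpc, n₀ = s²/D = 14600/57 = 256.1404.
Rounding up, n = 257.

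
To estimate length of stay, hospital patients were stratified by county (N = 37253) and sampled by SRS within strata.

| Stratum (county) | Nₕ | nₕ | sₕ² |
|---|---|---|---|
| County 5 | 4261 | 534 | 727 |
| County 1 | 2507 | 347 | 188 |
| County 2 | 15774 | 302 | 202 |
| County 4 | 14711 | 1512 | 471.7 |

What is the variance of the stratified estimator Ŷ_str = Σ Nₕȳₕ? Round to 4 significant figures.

2.484 × 10^8

Var(Ŷ_str) = Σₕ Nₕ²(1 − fₕ)sₕ²/nₕ.
County 5: 4261²·(1 − 534/4261)·727/534 = 2.1620418 × 10^7.
County 1: 2507²·(1 − 347/2507)·188/347 = 2.9338402 × 10^6.
County 2: 15774²·(1 − 302/15774)·202/302 = 1.6324231 × 10^8.
County 4: 14711²·(1 − 1512/14711)·471.7/1512 = 6.0575542 × 10^7.
Sum = 2.4837211 × 10^8.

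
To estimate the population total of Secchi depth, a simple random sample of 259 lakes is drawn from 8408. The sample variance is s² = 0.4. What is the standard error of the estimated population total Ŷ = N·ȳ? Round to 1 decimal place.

325.3

Var(Ŷ) = N²·Var(ȳ) = N²·(1 − n/N)·s²/n.
f = 259/8408 = 0.03080400; Var(ȳ) = 0.96919600·0.4/259 = 0.0014968278.
Var(Ŷ) = 8408² · 0.0014968278 = 105817.44.
SE(Ŷ) = √(105817.44) = 325.3.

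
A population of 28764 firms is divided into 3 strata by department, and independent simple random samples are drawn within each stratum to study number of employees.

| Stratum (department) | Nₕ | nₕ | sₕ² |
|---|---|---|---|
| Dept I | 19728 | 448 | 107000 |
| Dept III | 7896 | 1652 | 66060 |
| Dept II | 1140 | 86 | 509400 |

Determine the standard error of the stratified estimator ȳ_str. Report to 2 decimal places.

10.99

Var(ȳ_str) = Σₕ Wₕ²(1 − fₕ)sₕ²/nₕ with Wₕ = Nₕ/N, N = 28764.
Dept I: Wₕ = 0.68585732; term = 0.68585732²·(1 − 0.02270884)·107000/448 = 109.79872.
Dept III: Wₕ = 0.27450980; term = 0.27450980²·(1 − 0.20921986)·66060/1652 = 2.3828681.
Dept II: Wₕ = 0.03963287; term = 0.03963287²·(1 − 0.07543860)·509400/86 = 8.6021575.
Sum = 120.78375.
SE = √(120.78375) = 10.99.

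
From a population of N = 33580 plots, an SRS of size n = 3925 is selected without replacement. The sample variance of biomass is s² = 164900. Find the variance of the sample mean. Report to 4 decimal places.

37.1021

Under SRS without replacement, Var(ȳ) = (1 − f)·s²/n with f = n/N = 3925/33580 = 0.11688505.
Var(ȳ) = (1 − 0.11688505)·164900/3925 = 0.88311495·42.012739 = 37.102078.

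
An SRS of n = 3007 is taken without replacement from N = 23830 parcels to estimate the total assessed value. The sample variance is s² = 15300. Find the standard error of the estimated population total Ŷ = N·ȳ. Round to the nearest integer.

50247

Var(Ŷ) = N²·Var(ȳ) = N²·(1 − n/N)·s²/n.
f = 3007/23830 = 0.12618548; Var(ȳ) = 0.87381452·15300/3007 = 4.4460799.
Var(Ŷ) = 23830² · 4.4460799 = 2.5247905 × 10^9.
SE(Ŷ) = √(2.5247905 × 10^9) = 50247.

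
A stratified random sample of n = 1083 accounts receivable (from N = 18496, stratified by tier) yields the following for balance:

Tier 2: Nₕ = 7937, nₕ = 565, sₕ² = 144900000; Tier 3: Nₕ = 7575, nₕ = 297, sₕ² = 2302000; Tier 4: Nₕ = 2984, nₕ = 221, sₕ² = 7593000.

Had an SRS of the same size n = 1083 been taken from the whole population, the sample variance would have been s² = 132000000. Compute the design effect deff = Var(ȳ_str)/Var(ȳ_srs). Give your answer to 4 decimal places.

0.4004

Var(ȳ_str) = Σ Wₕ²(1−fₕ)sₕ²/nₕ with Wₕ = Nₕ/18496:
  Tier 2: (7937/18496)²·(1−565/7937)·144900000/565 = 43863.776
  Tier 3: (7575/18496)²·(1−297/7575)·2302000/297 = 1249.0733
  Tier 4: (2984/18496)²·(1−221/2984)·7593000/221 = 828.02833
  → Var(ȳ_str) = 45940.878.
Var(ȳ_srs) = (1 − 1083/18496)·132000000/1083 = 114746.98.
deff = 45940.878 / 114746.98 = 0.4004.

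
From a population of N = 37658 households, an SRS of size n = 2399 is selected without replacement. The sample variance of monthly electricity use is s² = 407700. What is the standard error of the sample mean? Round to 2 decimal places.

Under SRS without replacement, Var(ȳ) = (1 − f)·s²/n with f = n/N = 2399/37658 = 0.06370492.
Var(ȳ) = (1 − 0.06370492)·407700/2399 = 0.93629508·169.94581 = 159.11943.
SE(ȳ) = √(159.11943) = 12.61.

12.61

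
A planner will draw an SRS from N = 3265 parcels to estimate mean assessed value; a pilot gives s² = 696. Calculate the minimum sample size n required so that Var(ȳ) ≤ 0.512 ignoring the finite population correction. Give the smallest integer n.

Without fpc, n₀ = s²/D = 696/0.512 = 1359.3750.
Rounding up, n = 1360.

1360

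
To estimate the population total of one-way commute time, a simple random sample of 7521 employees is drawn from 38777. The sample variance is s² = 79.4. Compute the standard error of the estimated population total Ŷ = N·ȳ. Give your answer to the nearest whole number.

Var(Ŷ) = N²·Var(ȳ) = N²·(1 − n/N)·s²/n.
f = 7521/38777 = 0.19395518; Var(ȳ) = 0.80604482·79.4/7521 = 0.0085095012.
Var(Ŷ) = 38777² · 0.0085095012 = 1.279536 × 10^7.
SE(Ŷ) = √(1.279536 × 10^7) = 3577.

3577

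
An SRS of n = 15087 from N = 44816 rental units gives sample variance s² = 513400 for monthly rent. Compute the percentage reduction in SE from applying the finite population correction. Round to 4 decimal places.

18.5533

f = n/N = 15087/44816 = 0.33664316.
SE_no-fpc = √(s²/n) = 5.8334635; SE_fpc = √((1−f)s²/n) = 4.7511648.
Ratio = √(1−f) = 0.81446721. Reduction = 100·(1 − 0.81446721) = 18.5533%.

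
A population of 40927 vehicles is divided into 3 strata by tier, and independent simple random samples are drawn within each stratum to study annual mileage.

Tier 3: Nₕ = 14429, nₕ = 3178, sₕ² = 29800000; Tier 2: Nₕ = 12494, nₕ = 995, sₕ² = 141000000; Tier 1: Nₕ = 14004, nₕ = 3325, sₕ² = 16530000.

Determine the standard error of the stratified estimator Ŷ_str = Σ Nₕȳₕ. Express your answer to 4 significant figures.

4.757 × 10^6

Var(Ŷ_str) = Σₕ Nₕ²(1 − fₕ)sₕ²/nₕ.
Tier 3: 14429²·(1 − 3178/14429)·29800000/3178 = 1.5222631 × 10^12.
Tier 2: 12494²·(1 − 995/12494)·141000000/995 = 2.0359055 × 10^13.
Tier 1: 14004²·(1 − 3325/14004)·16530000/3325 = 7.4347076 × 10^11.
Sum = 2.2624789 × 10^13.
SE = √(2.2624789 × 10^13) = 4.757 × 10^6.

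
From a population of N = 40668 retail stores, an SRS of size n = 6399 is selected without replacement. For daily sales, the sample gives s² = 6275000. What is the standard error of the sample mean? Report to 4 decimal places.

Under SRS without replacement, Var(ȳ) = (1 − f)·s²/n with f = n/N = 6399/40668 = 0.15734730.
Var(ȳ) = (1 − 0.15734730)·6275000/6399 = 0.84265270·980.62197 = 826.32375.
SE(ȳ) = √(826.32375) = 28.7458.

28.7458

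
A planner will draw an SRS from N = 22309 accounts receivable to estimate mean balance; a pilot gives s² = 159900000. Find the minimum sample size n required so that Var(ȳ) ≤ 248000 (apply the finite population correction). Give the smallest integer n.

627

Without fpc, n₀ = s²/D = 159900000/248000 = 644.7581.
With fpc, (1 − n/N)·s²/n ≤ D requires n ≥ n₀/(1 + n₀/N) = 644.7581/(1 + 644.7581/22309) = 626.6472.
Rounding up, n = 627.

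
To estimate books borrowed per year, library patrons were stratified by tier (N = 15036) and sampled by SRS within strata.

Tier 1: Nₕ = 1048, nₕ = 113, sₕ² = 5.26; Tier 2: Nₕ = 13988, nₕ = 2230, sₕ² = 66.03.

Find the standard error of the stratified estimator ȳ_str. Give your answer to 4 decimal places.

0.1475

Var(ȳ_str) = Σₕ Wₕ²(1 − fₕ)sₕ²/nₕ with Wₕ = Nₕ/N, N = 15036.
Tier 1: Wₕ = 0.06969939; term = 0.06969939²·(1 − 0.10782443)·5.26/113 = 2.0175094 × 10^-4.
Tier 2: Wₕ = 0.93030061; term = 0.93030061²·(1 − 0.15942236)·66.03/2230 = 0.021540753.
Sum = 0.021742504.
SE = √(0.021742504) = 0.1475.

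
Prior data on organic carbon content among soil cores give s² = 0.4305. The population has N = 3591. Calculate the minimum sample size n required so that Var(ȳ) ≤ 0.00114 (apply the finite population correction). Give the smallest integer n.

Without fpc, n₀ = s²/D = 0.4305/0.00114 = 377.6316.
With fpc, (1 − n/N)·s²/n ≤ D requires n ≥ n₀/(1 + n₀/N) = 377.6316/(1 + 377.6316/3591) = 341.6984.
Rounding up, n = 342.

342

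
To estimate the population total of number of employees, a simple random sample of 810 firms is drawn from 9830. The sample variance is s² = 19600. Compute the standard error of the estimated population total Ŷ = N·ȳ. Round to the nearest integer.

Var(Ŷ) = N²·Var(ȳ) = N²·(1 − n/N)·s²/n.
f = 810/9830 = 0.08240081; Var(ȳ) = 0.91759919·19600/810 = 22.203635.
Var(Ŷ) = 9830² · 22.203635 = 2.1455128 × 10^9.
SE(Ŷ) = √(2.1455128 × 10^9) = 46320.

46320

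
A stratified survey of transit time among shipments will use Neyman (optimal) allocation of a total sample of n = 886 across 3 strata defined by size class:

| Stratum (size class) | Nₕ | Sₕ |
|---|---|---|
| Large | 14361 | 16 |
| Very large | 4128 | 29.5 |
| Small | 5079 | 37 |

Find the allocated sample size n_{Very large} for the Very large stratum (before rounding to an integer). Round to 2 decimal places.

Neyman allocation: nₕ = n·NₕSₕ / Σⱼ NⱼSⱼ.
Σ NⱼSⱼ = 14361·16 + 4128·29.5 + 5079·37 = 539475.
n_{Very large} = 886·4128·29.5 / 539475 = 200.00.

200.00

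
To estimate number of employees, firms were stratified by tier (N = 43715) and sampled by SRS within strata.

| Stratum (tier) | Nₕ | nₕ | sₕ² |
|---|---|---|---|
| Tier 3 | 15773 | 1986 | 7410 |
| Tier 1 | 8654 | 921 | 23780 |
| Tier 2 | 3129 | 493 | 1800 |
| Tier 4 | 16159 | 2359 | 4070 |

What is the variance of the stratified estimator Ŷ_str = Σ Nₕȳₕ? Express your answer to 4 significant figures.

2.954 × 10^9

Var(Ŷ_str) = Σₕ Nₕ²(1 − fₕ)sₕ²/nₕ.
Tier 3: 15773²·(1 − 1986/15773)·7410/1986 = 8.1137765 × 10^8.
Tier 1: 8654²·(1 − 921/8654)·23780/921 = 1.7278941 × 10^9.
Tier 2: 3129²·(1 − 493/3129)·1800/493 = 3.0114562 × 10^7.
Tier 4: 16159²·(1 − 2359/16159)·4070/2359 = 3.8473353 × 10^8.
Sum = 2.9541198 × 10^9.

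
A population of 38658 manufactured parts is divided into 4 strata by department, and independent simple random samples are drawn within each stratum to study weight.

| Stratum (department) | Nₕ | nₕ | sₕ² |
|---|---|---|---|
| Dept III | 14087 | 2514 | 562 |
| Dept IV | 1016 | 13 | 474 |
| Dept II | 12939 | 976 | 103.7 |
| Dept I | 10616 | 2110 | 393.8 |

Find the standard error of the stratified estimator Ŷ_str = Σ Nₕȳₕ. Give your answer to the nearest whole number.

10339

Var(Ŷ_str) = Σₕ Nₕ²(1 − fₕ)sₕ²/nₕ.
Dept III: 14087²·(1 − 2514/14087)·562/2514 = 3.6444795 × 10^7.
Dept IV: 1016²·(1 − 13/1016)·474/13 = 3.7156058 × 10^7.
Dept II: 12939²·(1 − 976/12939)·103.7/976 = 1.6446359 × 10^7.
Dept I: 10616²·(1 − 2110/10616)·393.8/2110 = 1.685309 × 10^7.
Sum = 1.069003 × 10^8.
SE = √(1.069003 × 10^8) = 10339.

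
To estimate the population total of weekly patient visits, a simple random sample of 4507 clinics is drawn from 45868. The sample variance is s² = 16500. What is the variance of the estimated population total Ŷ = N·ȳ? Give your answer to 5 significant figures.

Var(Ŷ) = N²·Var(ȳ) = N²·(1 − n/N)·s²/n.
f = 4507/45868 = 0.09826022; Var(ȳ) = 0.90173978·16500/4507 = 3.3012439.
Var(Ŷ) = 45868² · 3.3012439 = 6.9453993 × 10^9.

6.9454 × 10^9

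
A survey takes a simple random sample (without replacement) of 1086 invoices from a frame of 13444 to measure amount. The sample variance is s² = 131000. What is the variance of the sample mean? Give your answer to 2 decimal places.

Under SRS without replacement, Var(ȳ) = (1 − f)·s²/n with f = n/N = 1086/13444 = 0.08077953.
Var(ȳ) = (1 − 0.08077953)·131000/1086 = 0.91922047·120.62615 = 110.88203.

110.88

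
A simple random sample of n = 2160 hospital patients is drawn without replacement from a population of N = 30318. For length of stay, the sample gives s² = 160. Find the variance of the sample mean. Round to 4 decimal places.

Under SRS without replacement, Var(ȳ) = (1 − f)·s²/n with f = n/N = 2160/30318 = 0.07124481.
Var(ȳ) = (1 − 0.07124481)·160/2160 = 0.92875519·0.074074074 = 0.068796681.

0.0688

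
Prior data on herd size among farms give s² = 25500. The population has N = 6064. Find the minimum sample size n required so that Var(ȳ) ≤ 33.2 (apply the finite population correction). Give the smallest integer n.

Without fpc, n₀ = s²/D = 25500/33.2 = 768.0723.
With fpc, (1 − n/N)·s²/n ≤ D requires n ≥ n₀/(1 + n₀/N) = 768.0723/(1 + 768.0723/6064) = 681.7244.
Rounding up, n = 682.

682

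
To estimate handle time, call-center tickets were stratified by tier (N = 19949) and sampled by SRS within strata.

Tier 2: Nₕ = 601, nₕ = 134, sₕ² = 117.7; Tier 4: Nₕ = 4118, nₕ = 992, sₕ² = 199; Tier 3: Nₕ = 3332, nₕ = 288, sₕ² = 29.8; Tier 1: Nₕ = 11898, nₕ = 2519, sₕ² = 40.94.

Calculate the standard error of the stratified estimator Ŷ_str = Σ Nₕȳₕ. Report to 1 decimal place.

Var(Ŷ_str) = Σₕ Nₕ²(1 − fₕ)sₕ²/nₕ.
Tier 2: 601²·(1 − 134/601)·117.7/134 = 246526.16.
Tier 4: 4118²·(1 − 992/4118)·199/992 = 2.5823596 × 10^6.
Tier 3: 3332²·(1 − 288/3332)·29.8/288 = 1.0494782 × 10^6.
Tier 1: 11898²·(1 − 2519/11898)·40.94/2519 = 1.8136362 × 10^6.
Sum = 5.6920002 × 10^6.
SE = √(5.6920002 × 10^6) = 2385.8.

2385.8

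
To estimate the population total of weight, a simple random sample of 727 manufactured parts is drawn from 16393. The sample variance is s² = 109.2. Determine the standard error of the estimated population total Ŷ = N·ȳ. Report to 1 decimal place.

6210.9

Var(Ŷ) = N²·Var(ȳ) = N²·(1 − n/N)·s²/n.
f = 727/16393 = 0.04434820; Var(ȳ) = 0.95565180·109.2/727 = 0.14354495.
Var(Ŷ) = 16393² · 0.14354495 = 3.8574899 × 10^7.
SE(Ŷ) = √(3.8574899 × 10^7) = 6210.9.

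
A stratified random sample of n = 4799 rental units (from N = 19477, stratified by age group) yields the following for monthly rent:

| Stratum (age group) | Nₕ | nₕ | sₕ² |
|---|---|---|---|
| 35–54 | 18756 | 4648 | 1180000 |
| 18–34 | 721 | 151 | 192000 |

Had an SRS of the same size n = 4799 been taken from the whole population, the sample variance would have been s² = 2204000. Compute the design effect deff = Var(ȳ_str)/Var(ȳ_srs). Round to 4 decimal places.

0.5156

Var(ȳ_str) = Σ Wₕ²(1−fₕ)sₕ²/nₕ with Wₕ = Nₕ/19477:
  35–54: (18756/19477)²·(1−4648/18756)·1180000/4648 = 177.08323
  18–34: (721/19477)²·(1−151/721)·192000/151 = 1.3774958
  → Var(ȳ_str) = 178.46073.
Var(ȳ_srs) = (1 − 4799/19477)·2204000/4799 = 346.10324.
deff = 178.46073 / 346.10324 = 0.5156.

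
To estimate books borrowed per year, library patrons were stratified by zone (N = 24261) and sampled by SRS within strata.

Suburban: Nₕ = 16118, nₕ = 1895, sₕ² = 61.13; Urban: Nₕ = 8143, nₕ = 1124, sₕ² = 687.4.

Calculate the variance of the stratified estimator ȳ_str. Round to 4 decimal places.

Var(ȳ_str) = Σₕ Wₕ²(1 − fₕ)sₕ²/nₕ with Wₕ = Nₕ/N, N = 24261.
Suburban: Wₕ = 0.66435844; term = 0.66435844²·(1 − 0.11757042)·61.13/1895 = 0.012564064.
Urban: Wₕ = 0.33564156; term = 0.33564156²·(1 − 0.13803267)·687.4/1124 = 0.059386195.
Sum = 0.071950259.

0.0720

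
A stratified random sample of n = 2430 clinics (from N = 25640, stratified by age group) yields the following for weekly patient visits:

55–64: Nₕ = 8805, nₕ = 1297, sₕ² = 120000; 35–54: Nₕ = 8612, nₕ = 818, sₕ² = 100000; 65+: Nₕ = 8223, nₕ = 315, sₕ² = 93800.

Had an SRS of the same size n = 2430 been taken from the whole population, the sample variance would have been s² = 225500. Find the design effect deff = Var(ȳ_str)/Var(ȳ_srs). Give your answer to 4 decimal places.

0.6100

Var(ȳ_str) = Σ Wₕ²(1−fₕ)sₕ²/nₕ with Wₕ = Nₕ/25640:
  55–64: (8805/25640)²·(1−1297/8805)·120000/1297 = 9.3037676
  35–54: (8612/25640)²·(1−818/8612)·100000/818 = 12.481738
  65+: (8223/25640)²·(1−315/8223)·93800/315 = 29.454604
  → Var(ȳ_str) = 51.24011.
Var(ȳ_srs) = (1 − 2430/25640)·225500/2430 = 84.003502.
deff = 51.24011 / 84.003502 = 0.6100.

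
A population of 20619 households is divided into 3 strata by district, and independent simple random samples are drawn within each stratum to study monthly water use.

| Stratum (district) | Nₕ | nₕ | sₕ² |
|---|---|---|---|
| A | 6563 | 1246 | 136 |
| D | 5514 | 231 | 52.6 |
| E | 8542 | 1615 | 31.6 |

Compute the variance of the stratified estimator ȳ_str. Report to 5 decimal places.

Var(ȳ_str) = Σₕ Wₕ²(1 − fₕ)sₕ²/nₕ with Wₕ = Nₕ/N, N = 20619.
A: Wₕ = 0.31829866; term = 0.31829866²·(1 − 0.18985220)·136/1246 = 0.0089589009.
D: Wₕ = 0.26742325; term = 0.26742325²·(1 − 0.04189336)·52.6/231 = 0.015602204.
E: Wₕ = 0.41427809; term = 0.41427809²·(1 − 0.18906579)·31.6/1615 = 0.0027232287.
Sum = 0.027284334.

0.02728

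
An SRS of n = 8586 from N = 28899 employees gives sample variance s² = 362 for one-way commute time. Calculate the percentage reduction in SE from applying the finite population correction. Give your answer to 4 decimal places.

16.1611

f = n/N = 8586/28899 = 0.29710371.
SE_no-fpc = √(s²/n) = 0.20533304; SE_fpc = √((1−f)s²/n) = 0.17214899.
Ratio = √(1−f) = 0.83838911. Reduction = 100·(1 − 0.83838911) = 16.1611%.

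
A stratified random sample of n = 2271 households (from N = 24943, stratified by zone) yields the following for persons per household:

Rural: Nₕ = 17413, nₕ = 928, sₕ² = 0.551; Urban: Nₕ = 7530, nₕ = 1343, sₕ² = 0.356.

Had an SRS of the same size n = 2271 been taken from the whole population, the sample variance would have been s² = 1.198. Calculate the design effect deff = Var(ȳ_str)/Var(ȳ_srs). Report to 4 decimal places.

Var(ȳ_str) = Σ Wₕ²(1−fₕ)sₕ²/nₕ with Wₕ = Nₕ/24943:
  Rural: (17413/24943)²·(1−928/17413)·0.551/928 = 2.7394842 × 10^-4
  Urban: (7530/24943)²·(1−1343/7530)·0.356/1343 = 1.9849597 × 10^-5
  → Var(ȳ_str) = 2.9379802 × 10^-4.
Var(ȳ_srs) = (1 − 2271/24943)·1.198/2271 = 4.7949141 × 10^-4.
deff = (2.9379802 × 10^-4) / (4.7949141 × 10^-4) = 0.6127.

0.6127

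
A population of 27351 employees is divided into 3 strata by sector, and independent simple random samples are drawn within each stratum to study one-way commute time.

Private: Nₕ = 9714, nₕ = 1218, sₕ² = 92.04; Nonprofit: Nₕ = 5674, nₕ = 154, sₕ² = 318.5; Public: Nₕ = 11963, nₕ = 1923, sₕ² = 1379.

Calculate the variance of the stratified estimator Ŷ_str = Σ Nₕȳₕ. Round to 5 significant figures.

Var(Ŷ_str) = Σₕ Nₕ²(1 − fₕ)sₕ²/nₕ.
Private: 9714²·(1 − 1218/9714)·92.04/1218 = 6.2365143 × 10^6.
Nonprofit: 5674²·(1 − 154/5674)·318.5/154 = 6.4776447 × 10^7.
Public: 11963²·(1 − 1923/11963)·1379/1923 = 8.6130863 × 10^7.
Sum = 1.5714382 × 10^8.

1.5714 × 10^8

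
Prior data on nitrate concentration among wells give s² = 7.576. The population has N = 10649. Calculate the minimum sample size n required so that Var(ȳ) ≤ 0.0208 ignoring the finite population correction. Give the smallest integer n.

365

Without fpc, n₀ = s²/D = 7.576/0.0208 = 364.2308.
Rounding up, n = 365.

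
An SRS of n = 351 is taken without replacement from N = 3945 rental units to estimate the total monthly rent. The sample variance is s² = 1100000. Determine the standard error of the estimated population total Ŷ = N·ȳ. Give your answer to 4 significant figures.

210800

Var(Ŷ) = N²·Var(ȳ) = N²·(1 − n/N)·s²/n.
f = 351/3945 = 0.08897338; Var(ȳ) = 0.91102662·1100000/351 = 2855.0692.
Var(Ŷ) = 3945² · 2855.0692 = 4.4433513 × 10^10.
SE(Ŷ) = √(4.4433513 × 10^10) = 210800.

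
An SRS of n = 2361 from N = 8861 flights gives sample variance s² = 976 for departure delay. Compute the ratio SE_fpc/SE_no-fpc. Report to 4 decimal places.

f = n/N = 2361/8861 = 0.26644848.
SE_no-fpc = √(s²/n) = 0.64294958; SE_fpc = √((1−f)s²/n) = 0.55067102.
Ratio = √(1−f) = 0.85647622.

0.8565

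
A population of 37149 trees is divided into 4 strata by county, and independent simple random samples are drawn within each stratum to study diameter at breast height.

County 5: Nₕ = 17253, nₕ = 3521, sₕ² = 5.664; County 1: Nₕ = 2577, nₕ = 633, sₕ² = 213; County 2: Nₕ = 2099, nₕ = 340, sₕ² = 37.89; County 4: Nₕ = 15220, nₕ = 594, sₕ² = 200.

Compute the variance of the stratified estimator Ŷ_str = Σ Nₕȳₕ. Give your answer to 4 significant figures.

Var(Ŷ_str) = Σₕ Nₕ²(1 − fₕ)sₕ²/nₕ.
County 5: 17253²·(1 − 3521/17253)·5.664/3521 = 381114.64.
County 1: 2577²·(1 − 633/2577)·213/633 = 1.6857244 × 10^6.
County 2: 2099²·(1 − 340/2099)·37.89/340 = 411456.54.
County 4: 15220²·(1 − 594/15220)·200/594 = 7.4952094 × 10^7.
Sum = 7.743039 × 10^7.

7.743 × 10^7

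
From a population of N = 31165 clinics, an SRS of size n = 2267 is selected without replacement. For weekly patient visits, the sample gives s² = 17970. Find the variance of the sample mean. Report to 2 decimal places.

7.35

Under SRS without replacement, Var(ȳ) = (1 − f)·s²/n with f = n/N = 2267/31165 = 0.07274186.
Var(ȳ) = (1 − 0.07274186)·17970/2267 = 0.92725814·7.9267755 = 7.3501671.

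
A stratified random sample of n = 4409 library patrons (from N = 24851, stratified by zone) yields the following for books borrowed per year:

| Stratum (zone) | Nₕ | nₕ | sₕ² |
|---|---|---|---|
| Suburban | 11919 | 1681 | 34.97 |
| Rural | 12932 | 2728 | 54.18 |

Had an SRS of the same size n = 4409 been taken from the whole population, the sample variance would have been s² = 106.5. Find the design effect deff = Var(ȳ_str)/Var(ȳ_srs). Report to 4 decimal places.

Var(ȳ_str) = Σ Wₕ²(1−fₕ)sₕ²/nₕ with Wₕ = Nₕ/24851:
  Suburban: (11919/24851)²·(1−1681/11919)·34.97/1681 = 0.0041105045
  Rural: (12932/24851)²·(1−2728/12932)·54.18/2728 = 0.004243684
  → Var(ȳ_str) = 0.0083541885.
Var(ȳ_srs) = (1 − 4409/24851)·106.5/4409 = 0.019869595.
deff = 0.0083541885 / 0.019869595 = 0.4205.

0.4205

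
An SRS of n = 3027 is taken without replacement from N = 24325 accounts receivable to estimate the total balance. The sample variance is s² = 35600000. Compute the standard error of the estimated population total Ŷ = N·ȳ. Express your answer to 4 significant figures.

2.468 × 10^6

Var(Ŷ) = N²·Var(ȳ) = N²·(1 − n/N)·s²/n.
f = 3027/24325 = 0.12443988; Var(ȳ) = 0.87556012·35600000/3027 = 10297.304.
Var(Ŷ) = 24325² · 10297.304 = 6.0929727 × 10^12.
SE(Ŷ) = √(6.0929727 × 10^12) = 2.468 × 10^6.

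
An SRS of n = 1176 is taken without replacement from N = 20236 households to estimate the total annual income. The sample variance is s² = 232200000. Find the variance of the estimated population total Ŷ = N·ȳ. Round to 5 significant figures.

7.6156 × 10^13

Var(Ŷ) = N²·Var(ȳ) = N²·(1 − n/N)·s²/n.
f = 1176/20236 = 0.05811425; Var(ȳ) = 0.94188575·232200000/1176 = 185974.38.
Var(Ŷ) = 20236² · 185974.38 = 7.6155708 × 10^13.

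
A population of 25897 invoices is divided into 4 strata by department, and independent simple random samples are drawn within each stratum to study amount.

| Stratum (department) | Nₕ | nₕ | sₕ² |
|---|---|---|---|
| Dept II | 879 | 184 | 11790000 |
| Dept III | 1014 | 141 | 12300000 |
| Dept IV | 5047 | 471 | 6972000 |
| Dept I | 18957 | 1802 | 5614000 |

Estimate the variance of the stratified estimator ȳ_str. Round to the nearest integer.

2194

Var(ȳ_str) = Σₕ Wₕ²(1 − fₕ)sₕ²/nₕ with Wₕ = Nₕ/N, N = 25897.
Dept II: Wₕ = 0.03394216; term = 0.03394216²·(1 − 0.20932878)·11790000/184 = 58.367454.
Dept III: Wₕ = 0.03915511; term = 0.03915511²·(1 − 0.13905325)·12300000/141 = 115.14346.
Dept IV: Wₕ = 0.19488744; term = 0.19488744²·(1 − 0.09332277)·6972000/471 = 509.74958.
Dept I: Wₕ = 0.73201529; term = 0.73201529²·(1 − 0.09505723)·5614000/1802 = 1510.7028.
Sum = 2193.9633.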